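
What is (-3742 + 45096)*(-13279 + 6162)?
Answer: -294316418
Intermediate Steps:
(-3742 + 45096)*(-13279 + 6162) = 41354*(-7117) = -294316418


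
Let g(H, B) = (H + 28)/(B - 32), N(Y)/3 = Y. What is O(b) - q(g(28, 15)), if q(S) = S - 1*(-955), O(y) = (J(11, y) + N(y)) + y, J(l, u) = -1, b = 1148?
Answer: 61868/17 ≈ 3639.3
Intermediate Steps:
N(Y) = 3*Y
g(H, B) = (28 + H)/(-32 + B)
O(y) = -1 + 4*y (O(y) = (-1 + 3*y) + y = -1 + 4*y)
q(S) = 955 + S (q(S) = S + 955 = 955 + S)
O(b) - q(g(28, 15)) = (-1 + 4*1148) - (955 + (28 + 28)/(-32 + 15)) = (-1 + 4592) - (955 + 56/(-17)) = 4591 - (955 - 1/17*56) = 4591 - (955 - 56/17) = 4591 - 1*16179/17 = 4591 - 16179/17 = 61868/17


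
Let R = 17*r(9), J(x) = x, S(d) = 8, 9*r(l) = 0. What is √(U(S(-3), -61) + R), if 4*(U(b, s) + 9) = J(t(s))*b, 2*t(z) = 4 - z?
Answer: 2*√14 ≈ 7.4833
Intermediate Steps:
r(l) = 0 (r(l) = (⅑)*0 = 0)
t(z) = 2 - z/2 (t(z) = (4 - z)/2 = 2 - z/2)
U(b, s) = -9 + b*(2 - s/2)/4 (U(b, s) = -9 + ((2 - s/2)*b)/4 = -9 + (b*(2 - s/2))/4 = -9 + b*(2 - s/2)/4)
R = 0 (R = 17*0 = 0)
√(U(S(-3), -61) + R) = √((-9 - ⅛*8*(-4 - 61)) + 0) = √((-9 - ⅛*8*(-65)) + 0) = √((-9 + 65) + 0) = √(56 + 0) = √56 = 2*√14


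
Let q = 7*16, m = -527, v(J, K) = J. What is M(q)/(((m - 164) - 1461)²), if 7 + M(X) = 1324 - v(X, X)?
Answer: 1205/4631104 ≈ 0.00026020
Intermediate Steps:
q = 112
M(X) = 1317 - X (M(X) = -7 + (1324 - X) = 1317 - X)
M(q)/(((m - 164) - 1461)²) = (1317 - 1*112)/(((-527 - 164) - 1461)²) = (1317 - 112)/((-691 - 1461)²) = 1205/((-2152)²) = 1205/4631104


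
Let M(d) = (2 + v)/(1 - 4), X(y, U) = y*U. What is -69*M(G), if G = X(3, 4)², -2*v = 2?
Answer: 23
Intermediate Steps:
v = -1 (v = -½*2 = -1)
X(y, U) = U*y
G = 144 (G = (4*3)² = 12² = 144)
M(d) = -⅓ (M(d) = (2 - 1)/(1 - 4) = 1/(-3) = 1*(-⅓) = -⅓)
-69*M(G) = -69*(-⅓) = 23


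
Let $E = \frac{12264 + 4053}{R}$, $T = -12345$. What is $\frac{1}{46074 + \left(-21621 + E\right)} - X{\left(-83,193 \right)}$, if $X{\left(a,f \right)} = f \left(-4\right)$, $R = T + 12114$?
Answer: $\frac{207055043}{268206} \approx 772.0$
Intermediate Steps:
$R = -231$ ($R = -12345 + 12114 = -231$)
$E = - \frac{777}{11}$ ($E = \frac{12264 + 4053}{-231} = 16317 \left(- \frac{1}{231}\right) = - \frac{777}{11} \approx -70.636$)
$X{\left(a,f \right)} = - 4 f$
$\frac{1}{46074 + \left(-21621 + E\right)} - X{\left(-83,193 \right)} = \frac{1}{46074 - \frac{238608}{11}} - \left(-4\right) 193 = \frac{1}{46074 - \frac{238608}{11}} - -772 = \frac{1}{\frac{268206}{11}} + 772 = \frac{11}{268206} + 772 = \frac{207055043}{268206}$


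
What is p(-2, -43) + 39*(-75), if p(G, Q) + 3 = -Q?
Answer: -2885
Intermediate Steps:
p(G, Q) = -3 - Q
p(-2, -43) + 39*(-75) = (-3 - 1*(-43)) + 39*(-75) = (-3 + 43) - 2925 = 40 - 2925 = -2885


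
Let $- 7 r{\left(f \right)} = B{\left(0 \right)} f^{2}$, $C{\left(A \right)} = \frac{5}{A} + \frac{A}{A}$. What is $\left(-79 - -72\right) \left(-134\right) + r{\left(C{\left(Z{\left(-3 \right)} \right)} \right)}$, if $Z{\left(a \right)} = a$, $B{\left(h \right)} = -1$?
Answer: $\frac{59098}{63} \approx 938.06$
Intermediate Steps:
$C{\left(A \right)} = 1 + \frac{5}{A}$ ($C{\left(A \right)} = \frac{5}{A} + 1 = 1 + \frac{5}{A}$)
$r{\left(f \right)} = \frac{f^{2}}{7}$ ($r{\left(f \right)} = - \frac{\left(-1\right) f^{2}}{7} = \frac{f^{2}}{7}$)
$\left(-79 - -72\right) \left(-134\right) + r{\left(C{\left(Z{\left(-3 \right)} \right)} \right)} = \left(-79 - -72\right) \left(-134\right) + \frac{\left(\frac{5 - 3}{-3}\right)^{2}}{7} = \left(-79 + 72\right) \left(-134\right) + \frac{\left(\left(- \frac{1}{3}\right) 2\right)^{2}}{7} = \left(-7\right) \left(-134\right) + \frac{\left(- \frac{2}{3}\right)^{2}}{7} = 938 + \frac{1}{7} \cdot \frac{4}{9} = 938 + \frac{4}{63} = \frac{59098}{63}$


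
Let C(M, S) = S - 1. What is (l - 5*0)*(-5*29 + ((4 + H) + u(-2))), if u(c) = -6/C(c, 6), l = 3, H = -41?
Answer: -2748/5 ≈ -549.60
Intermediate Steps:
C(M, S) = -1 + S
u(c) = -6/5 (u(c) = -6/(-1 + 6) = -6/5)
(l - 5*0)*(-5*29 + ((4 + H) + u(-2))) = (3 - 5*0)*(-5*29 + ((4 - 41) - 6/5)) = (3 + 0)*(-145 + (-37 - 6/5)) = 3*(-145 - 191/5) = 3*(-916/5) = -2748/5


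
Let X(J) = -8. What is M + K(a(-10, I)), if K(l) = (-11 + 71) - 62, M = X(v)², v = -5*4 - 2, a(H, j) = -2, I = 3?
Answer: 62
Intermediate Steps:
v = -22 (v = -20 - 2 = -22)
M = 64 (M = (-8)² = 64)
K(l) = -2 (K(l) = 60 - 62 = -2)
M + K(a(-10, I)) = 64 - 2 = 62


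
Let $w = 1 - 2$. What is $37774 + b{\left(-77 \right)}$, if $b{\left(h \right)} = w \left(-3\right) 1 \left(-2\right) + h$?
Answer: $37691$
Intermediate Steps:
$w = -1$
$b{\left(h \right)} = -6 + h$ ($b{\left(h \right)} = - \left(-3\right) 1 \left(-2\right) + h = - \left(-3\right) \left(-2\right) + h = \left(-1\right) 6 + h = -6 + h$)
$37774 + b{\left(-77 \right)} = 37774 - 83 = 37691$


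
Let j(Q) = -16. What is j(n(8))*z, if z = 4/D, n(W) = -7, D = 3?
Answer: -64/3 ≈ -21.333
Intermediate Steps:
z = 4/3 ≈ 1.3333
j(n(8))*z = -16*4/3 = -64/3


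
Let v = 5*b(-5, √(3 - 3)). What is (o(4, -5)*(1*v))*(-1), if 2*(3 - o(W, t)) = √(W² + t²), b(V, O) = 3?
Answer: -45 + 15*√41/2 ≈ 3.0234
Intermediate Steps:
v = 15 (v = 5*3 = 15)
o(W, t) = 3 - √(W² + t²)/2
(o(4, -5)*(1*v))*(-1) = ((3 - √(4² + (-5)²)/2)*(1*15))*(-1) = ((3 - √(16 + 25)/2)*15)*(-1) = ((3 - √41/2)*15)*(-1) = (45 - 15*√41/2)*(-1) = -45 + 15*√41/2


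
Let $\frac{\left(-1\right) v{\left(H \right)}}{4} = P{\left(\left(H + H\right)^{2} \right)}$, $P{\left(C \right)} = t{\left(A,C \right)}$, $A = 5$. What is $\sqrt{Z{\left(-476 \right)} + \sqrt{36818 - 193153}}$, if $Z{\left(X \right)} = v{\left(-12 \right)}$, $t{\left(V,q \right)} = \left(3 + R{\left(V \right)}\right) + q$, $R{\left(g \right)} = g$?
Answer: $\sqrt{-2336 + i \sqrt{156335}} \approx 4.0759 + 48.504 i$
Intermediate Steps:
$t{\left(V,q \right)} = 3 + V + q$ ($t{\left(V,q \right)} = \left(3 + V\right) + q = 3 + V + q$)
$P{\left(C \right)} = 8 + C$ ($P{\left(C \right)} = 3 + 5 + C = 8 + C$)
$v{\left(H \right)} = -32 - 16 H^{2}$ ($v{\left(H \right)} = - 4 \left(8 + \left(H + H\right)^{2}\right) = - 4 \left(8 + \left(2 H\right)^{2}\right) = - 4 \left(8 + 4 H^{2}\right) = -32 - 16 H^{2}$)
$Z{\left(X \right)} = -2336$ ($Z{\left(X \right)} = -32 - 16 \left(-12\right)^{2} = -32 - 2304 = -2336$)
$\sqrt{Z{\left(-476 \right)} + \sqrt{36818 - 193153}} = \sqrt{-2336 + \sqrt{36818 - 193153}} = \sqrt{-2336 + \sqrt{-156335}} = \sqrt{-2336 + i \sqrt{156335}}$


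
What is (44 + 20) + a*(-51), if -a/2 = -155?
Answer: -15746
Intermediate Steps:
a = 310 (a = -2*(-155) = 310)
(44 + 20) + a*(-51) = (44 + 20) + 310*(-51) = 64 - 15810 = -15746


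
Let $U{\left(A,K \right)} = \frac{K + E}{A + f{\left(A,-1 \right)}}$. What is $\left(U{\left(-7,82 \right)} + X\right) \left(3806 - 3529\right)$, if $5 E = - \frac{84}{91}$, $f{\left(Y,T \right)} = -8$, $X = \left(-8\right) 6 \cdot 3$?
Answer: $- \frac{40363886}{975} \approx -41399.0$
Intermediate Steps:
$X = -144$ ($X = \left(-48\right) 3 = -144$)
$E = - \frac{12}{65}$ ($E = \frac{\left(-84\right) \frac{1}{91}}{5} = \frac{1}{5} \left(- \frac{12}{13}\right) = - \frac{12}{65} \approx -0.18462$)
$U{\left(A,K \right)} = \frac{- \frac{12}{65} + K}{-8 + A}$ ($U{\left(A,K \right)} = \frac{K - \frac{12}{65}}{A - 8} = \frac{- \frac{12}{65} + K}{-8 + A}$)
$\left(U{\left(-7,82 \right)} + X\right) \left(3806 - 3529\right) = \left(\frac{- \frac{12}{65} + 82}{-8 - 7} - 144\right) \left(3806 - 3529\right) = \left(\frac{1}{-15} \cdot \frac{5318}{65} - 144\right) 277 = \left(\left(- \frac{1}{15}\right) \frac{5318}{65} - 144\right) 277 = \left(- \frac{5318}{975} - 144\right) 277 = \left(- \frac{145718}{975}\right) 277 = - \frac{40363886}{975}$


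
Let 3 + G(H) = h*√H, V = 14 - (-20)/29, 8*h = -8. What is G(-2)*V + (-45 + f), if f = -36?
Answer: -3627/29 - 426*I*√2/29 ≈ -125.07 - 20.774*I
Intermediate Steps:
h = -1 (h = (⅛)*(-8) = -1)
V = 426/29 (V = 14 - (-20)/29 = 14 - 1*(-20/29) = 14 + 20/29 = 426/29 ≈ 14.690)
G(H) = -3 - √H
G(-2)*V + (-45 + f) = (-3 - √(-2))*(426/29) + (-45 - 36) = (-3 - I*√2)*(426/29) - 81 = (-1278/29 - 426*I*√2/29) - 81 = -3627/29 - 426*I*√2/29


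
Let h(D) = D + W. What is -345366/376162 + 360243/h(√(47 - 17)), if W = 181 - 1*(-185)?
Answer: 317630171340/322935077 - 9237*√30/3434 ≈ 968.84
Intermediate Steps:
W = 366 (W = 181 + 185 = 366)
h(D) = 366 + D (h(D) = D + 366 = 366 + D)
-345366/376162 + 360243/h(√(47 - 17)) = -345366/376162 + 360243/(366 + √(47 - 17)) = -345366*1/376162 + 360243/(366 + √30) = -172683/188081 + 360243/(366 + √30)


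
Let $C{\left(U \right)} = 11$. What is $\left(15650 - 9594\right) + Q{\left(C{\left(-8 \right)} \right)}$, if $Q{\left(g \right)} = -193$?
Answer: $5863$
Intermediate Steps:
$\left(15650 - 9594\right) + Q{\left(C{\left(-8 \right)} \right)} = \left(15650 - 9594\right) - 193 = 6056 - 193 = 5863$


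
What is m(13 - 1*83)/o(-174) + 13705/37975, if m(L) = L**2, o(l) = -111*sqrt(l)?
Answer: 2741/7595 + 2450*I*sqrt(174)/9657 ≈ 0.3609 + 3.3466*I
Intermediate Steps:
m(13 - 1*83)/o(-174) + 13705/37975 = (13 - 1*83)**2/((-111*I*sqrt(174))) + 13705/37975 = (13 - 83)**2/((-111*I*sqrt(174))) + 13705*(1/37975) = (-70)**2/((-111*I*sqrt(174))) + 2741/7595 = 4900*(I*sqrt(174)/19314) + 2741/7595 = 2450*I*sqrt(174)/9657 + 2741/7595 = 2741/7595 + 2450*I*sqrt(174)/9657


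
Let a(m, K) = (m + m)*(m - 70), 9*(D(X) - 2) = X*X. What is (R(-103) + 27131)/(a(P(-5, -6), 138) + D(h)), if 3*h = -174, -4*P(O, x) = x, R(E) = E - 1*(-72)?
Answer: 97560/613 ≈ 159.15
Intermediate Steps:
R(E) = 72 + E (R(E) = E + 72 = 72 + E)
P(O, x) = -x/4
h = -58 (h = (1/3)*(-174) = -58)
D(X) = 2 + X**2/9 (D(X) = 2 + (X*X)/9 = 2 + X**2/9)
a(m, K) = 2*m*(-70 + m) (a(m, K) = (2*m)*(-70 + m) = 2*m*(-70 + m))
(R(-103) + 27131)/(a(P(-5, -6), 138) + D(h)) = ((72 - 103) + 27131)/(2*(-1/4*(-6))*(-70 - 1/4*(-6)) + (2 + (1/9)*(-58)**2)) = (-31 + 27131)/(2*(3/2)*(-70 + 3/2) + (2 + (1/9)*3364)) = 27100/(2*(3/2)*(-137/2) + (2 + 3364/9)) = 27100/(-411/2 + 3382/9) = 27100/(3065/18) = 27100*(18/3065) = 97560/613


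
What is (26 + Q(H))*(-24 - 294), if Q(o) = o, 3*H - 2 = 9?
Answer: -9434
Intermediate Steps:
H = 11/3 (H = ⅔ + (⅓)*9 = ⅔ + 3 = 11/3 ≈ 3.6667)
(26 + Q(H))*(-24 - 294) = (26 + 11/3)*(-24 - 294) = (89/3)*(-318) = -9434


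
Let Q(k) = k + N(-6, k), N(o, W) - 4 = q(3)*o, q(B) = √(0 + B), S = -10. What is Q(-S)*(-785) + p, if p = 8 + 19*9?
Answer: -10811 + 4710*√3 ≈ -2653.0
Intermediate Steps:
q(B) = √B
p = 179 (p = 8 + 171 = 179)
N(o, W) = 4 + o*√3 (N(o, W) = 4 + √3*o = 4 + o*√3)
Q(k) = 4 + k - 6*√3 (Q(k) = k + (4 - 6*√3) = 4 + k - 6*√3)
Q(-S)*(-785) + p = (4 - 1*(-10) - 6*√3)*(-785) + 179 = (4 + 10 - 6*√3)*(-785) + 179 = (14 - 6*√3)*(-785) + 179 = (-10990 + 4710*√3) + 179 = -10811 + 4710*√3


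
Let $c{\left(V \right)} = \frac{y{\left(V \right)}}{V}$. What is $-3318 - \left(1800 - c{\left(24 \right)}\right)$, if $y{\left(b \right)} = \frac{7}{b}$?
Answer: $- \frac{2947961}{576} \approx -5118.0$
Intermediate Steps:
$c{\left(V \right)} = \frac{7}{V^{2}}$ ($c{\left(V \right)} = \frac{7 \frac{1}{V}}{V} = \frac{7}{V^{2}}$)
$-3318 - \left(1800 - c{\left(24 \right)}\right) = -3318 - \left(1800 - \frac{7}{576}\right) = -3318 - \frac{1036793}{576} = - \frac{2947961}{576}$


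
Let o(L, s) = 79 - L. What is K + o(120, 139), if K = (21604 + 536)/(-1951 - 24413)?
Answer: -91922/2197 ≈ -41.840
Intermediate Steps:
K = -1845/2197 (K = 22140/(-26364) = 22140*(-1/26364) = -1845/2197 ≈ -0.83978)
K + o(120, 139) = -1845/2197 + (79 - 1*120) = -1845/2197 + (79 - 120) = -1845/2197 - 41 = -91922/2197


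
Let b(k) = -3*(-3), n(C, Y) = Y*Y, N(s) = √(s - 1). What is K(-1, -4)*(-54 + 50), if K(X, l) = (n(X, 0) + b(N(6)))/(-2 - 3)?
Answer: 36/5 ≈ 7.2000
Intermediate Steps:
N(s) = √(-1 + s)
n(C, Y) = Y²
b(k) = 9
K(X, l) = -9/5 (K(X, l) = (0² + 9)/(-2 - 3) = (0 + 9)/(-5) = 9*(-⅕) = -9/5)
K(-1, -4)*(-54 + 50) = -9*(-54 + 50)/5 = -9/5*(-4) = 36/5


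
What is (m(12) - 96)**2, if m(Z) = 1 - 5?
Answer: 10000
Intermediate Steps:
m(Z) = -4
(m(12) - 96)**2 = (-4 - 96)**2 = (-100)**2 = 10000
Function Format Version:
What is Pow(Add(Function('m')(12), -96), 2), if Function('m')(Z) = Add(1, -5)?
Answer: 10000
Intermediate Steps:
Function('m')(Z) = -4
Pow(Add(Function('m')(12), -96), 2) = Pow(Add(-4, -96), 2) = Pow(-100, 2) = 10000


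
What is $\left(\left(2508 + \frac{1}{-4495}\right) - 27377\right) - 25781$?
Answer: $- \frac{227671751}{4495} \approx -50650.0$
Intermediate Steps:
$\left(\left(2508 + \frac{1}{-4495}\right) - 27377\right) - 25781 = \left(\left(2508 - \frac{1}{4495}\right) - 27377\right) - 25781 = \left(\frac{11273459}{4495} - 27377\right) - 25781 = - \frac{111786156}{4495} - 25781 = - \frac{227671751}{4495}$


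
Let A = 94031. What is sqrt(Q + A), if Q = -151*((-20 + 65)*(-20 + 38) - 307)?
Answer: sqrt(18078) ≈ 134.45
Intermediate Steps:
Q = -75953 (Q = -151*(45*18 - 307) = -151*(810 - 307) = -151*503 = -75953)
sqrt(Q + A) = sqrt(-75953 + 94031) = sqrt(18078)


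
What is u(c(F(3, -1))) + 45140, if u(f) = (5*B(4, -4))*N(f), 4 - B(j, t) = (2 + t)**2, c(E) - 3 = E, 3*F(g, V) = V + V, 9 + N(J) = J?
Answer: 45140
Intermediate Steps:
N(J) = -9 + J
F(g, V) = 2*V/3 (F(g, V) = (V + V)/3 = (2*V)/3 = 2*V/3)
c(E) = 3 + E
B(j, t) = 4 - (2 + t)**2
u(f) = 0 (u(f) = (5*(4 - (2 - 4)**2))*(-9 + f) = (5*(4 - 1*(-2)**2))*(-9 + f) = (5*(4 - 1*4))*(-9 + f) = (5*(4 - 4))*(-9 + f) = (5*0)*(-9 + f) = 0*(-9 + f) = 0)
u(c(F(3, -1))) + 45140 = 0 + 45140 = 45140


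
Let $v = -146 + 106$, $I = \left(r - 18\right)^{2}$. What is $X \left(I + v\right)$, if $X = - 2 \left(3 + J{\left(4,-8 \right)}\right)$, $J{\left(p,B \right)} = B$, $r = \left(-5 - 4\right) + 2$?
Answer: $5850$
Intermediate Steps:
$r = -7$ ($r = -9 + 2 = -7$)
$I = 625$ ($I = \left(-7 - 18\right)^{2} = \left(-25\right)^{2} = 625$)
$v = -40$
$X = 10$ ($X = - 2 \left(3 - 8\right) = \left(-2\right) \left(-5\right) = 10$)
$X \left(I + v\right) = 10 \left(625 - 40\right) = 10 \cdot 585 = 5850$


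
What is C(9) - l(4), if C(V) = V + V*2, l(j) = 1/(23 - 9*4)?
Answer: 352/13 ≈ 27.077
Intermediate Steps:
l(j) = -1/13 (l(j) = 1/(23 - 36) = 1/(-13) = -1/13)
C(V) = 3*V (C(V) = V + 2*V = 3*V)
C(9) - l(4) = 3*9 - 1*(-1/13) = 27 + 1/13 = 352/13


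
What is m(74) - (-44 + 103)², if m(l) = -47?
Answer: -3528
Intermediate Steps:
m(74) - (-44 + 103)² = -47 - (-44 + 103)² = -47 - 1*59² = -47 - 1*3481 = -47 - 3481 = -3528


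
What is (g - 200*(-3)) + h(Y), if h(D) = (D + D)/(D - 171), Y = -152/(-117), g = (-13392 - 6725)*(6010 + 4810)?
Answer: -227460280316/1045 ≈ -2.1767e+8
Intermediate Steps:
g = -217665940 (g = -20117*10820 = -217665940)
Y = 152/117 (Y = -152*(-1/117) = 152/117 ≈ 1.2991)
h(D) = 2*D/(-171 + D) (h(D) = (2*D)/(-171 + D) = 2*D/(-171 + D))
(g - 200*(-3)) + h(Y) = (-217665940 - 200*(-3)) + 2*(152/117)/(-171 + 152/117) = (-217665940 + 600) + 2*(152/117)/(-19855/117) = -217665340 + 2*(152/117)*(-117/19855) = -217665340 - 16/1045 = -227460280316/1045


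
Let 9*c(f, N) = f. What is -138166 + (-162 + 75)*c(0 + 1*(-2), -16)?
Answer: -414440/3 ≈ -1.3815e+5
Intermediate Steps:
c(f, N) = f/9
-138166 + (-162 + 75)*c(0 + 1*(-2), -16) = -138166 + (-162 + 75)*((0 + 1*(-2))/9) = -138166 - 29*(0 - 2)/3 = -138166 - 29*(-2)/3 = -138166 - 87*(-2/9) = -138166 + 58/3 = -414440/3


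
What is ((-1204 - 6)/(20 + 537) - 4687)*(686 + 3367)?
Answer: -10585905057/557 ≈ -1.9005e+7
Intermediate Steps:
((-1204 - 6)/(20 + 537) - 4687)*(686 + 3367) = (-1210/557 - 4687)*4053 = -2611869/557*4053 = -10585905057/557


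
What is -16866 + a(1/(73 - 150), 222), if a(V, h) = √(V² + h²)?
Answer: -16866 + √292204837/77 ≈ -16644.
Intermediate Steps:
-16866 + a(1/(73 - 150), 222) = -16866 + √((1/(73 - 150))² + 222²) = -16866 + √((1/(-77))² + 49284) = -16866 + √((-1/77)² + 49284) = -16866 + √(1/5929 + 49284) = -16866 + √(292204837/5929) = -16866 + √292204837/77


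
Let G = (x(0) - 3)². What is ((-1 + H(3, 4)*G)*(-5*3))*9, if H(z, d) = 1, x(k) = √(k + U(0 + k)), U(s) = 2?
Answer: -1350 + 810*√2 ≈ -204.49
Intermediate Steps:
x(k) = √(2 + k) (x(k) = √(k + 2) = √(2 + k))
G = (-3 + √2)² (G = (√(2 + 0) - 3)² = (√2 - 3)² = (-3 + √2)² ≈ 2.5147)
((-1 + H(3, 4)*G)*(-5*3))*9 = ((-1 + 1*(3 - √2)²)*(-5*3))*9 = ((-1 + (3 - √2)²)*(-15))*9 = (15 - 15*(3 - √2)²)*9 = 135 - 135*(3 - √2)²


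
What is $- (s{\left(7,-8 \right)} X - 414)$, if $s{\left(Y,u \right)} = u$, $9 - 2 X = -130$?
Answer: $970$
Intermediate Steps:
$X = \frac{139}{2}$ ($X = \frac{9}{2} - -65 = \frac{9}{2} + 65 = \frac{139}{2} \approx 69.5$)
$- (s{\left(7,-8 \right)} X - 414) = - (\left(-8\right) \frac{139}{2} - 414) = - (-556 - 414) = \left(-1\right) \left(-970\right) = 970$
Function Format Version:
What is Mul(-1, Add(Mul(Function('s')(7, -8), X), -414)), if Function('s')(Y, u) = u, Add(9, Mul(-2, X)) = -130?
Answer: 970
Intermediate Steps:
X = Rational(139, 2) (X = Add(Rational(9, 2), Mul(Rational(-1, 2), -130)) = Add(Rational(9, 2), 65) = Rational(139, 2) ≈ 69.500)
Mul(-1, Add(Mul(Function('s')(7, -8), X), -414)) = Mul(-1, Add(Mul(-8, Rational(139, 2)), -414)) = Mul(-1, Add(-556, -414)) = Mul(-1, -970) = 970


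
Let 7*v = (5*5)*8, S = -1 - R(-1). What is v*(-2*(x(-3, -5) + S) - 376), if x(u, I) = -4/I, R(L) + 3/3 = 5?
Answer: -73520/7 ≈ -10503.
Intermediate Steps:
R(L) = 4 (R(L) = -1 + 5 = 4)
S = -5 (S = -1 - 1*4 = -1 - 4 = -5)
v = 200/7 (v = ((5*5)*8)/7 = (25*8)/7 = (1/7)*200 = 200/7 ≈ 28.571)
v*(-2*(x(-3, -5) + S) - 376) = 200*(-2*(-4/(-5) - 5) - 376)/7 = 200*(-2*(-4*(-1/5) - 5) - 376)/7 = 200*(-2*(4/5 - 5) - 376)/7 = 200*(-2*(-21/5) - 376)/7 = 200*(42/5 - 376)/7 = (200/7)*(-1838/5) = -73520/7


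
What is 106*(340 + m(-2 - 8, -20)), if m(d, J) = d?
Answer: 34980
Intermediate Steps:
106*(340 + m(-2 - 8, -20)) = 106*(340 + (-2 - 8)) = 106*(340 - 10) = 106*330 = 34980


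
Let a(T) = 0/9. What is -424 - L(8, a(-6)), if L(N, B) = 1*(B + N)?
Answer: -432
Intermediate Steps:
a(T) = 0 (a(T) = 0*(1/9) = 0)
L(N, B) = B + N
-424 - L(8, a(-6)) = -424 - (0 + 8) = -424 - 1*8 = -424 - 8 = -432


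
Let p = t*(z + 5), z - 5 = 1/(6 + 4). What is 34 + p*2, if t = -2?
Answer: -32/5 ≈ -6.4000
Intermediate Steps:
z = 51/10 (z = 5 + 1/(6 + 4) = 5 + 1/10 = 51/10 ≈ 5.1000)
p = -101/5 (p = -2*(51/10 + 5) = -2*101/10 = -101/5 ≈ -20.200)
34 + p*2 = 34 - 101/5*2 = 34 - 202/5 = -32/5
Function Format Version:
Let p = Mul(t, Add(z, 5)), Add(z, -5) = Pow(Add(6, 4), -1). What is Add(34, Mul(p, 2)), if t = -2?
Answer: Rational(-32, 5) ≈ -6.4000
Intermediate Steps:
z = Rational(51, 10) (z = Add(5, Pow(Add(6, 4), -1)) = Add(5, Pow(10, -1)) = Add(5, Rational(1, 10)) = Rational(51, 10) ≈ 5.1000)
p = Rational(-101, 5) (p = Mul(-2, Add(Rational(51, 10), 5)) = Mul(-2, Rational(101, 10)) = Rational(-101, 5) ≈ -20.200)
Add(34, Mul(p, 2)) = Add(34, Mul(Rational(-101, 5), 2)) = Add(34, Rational(-202, 5)) = Rational(-32, 5)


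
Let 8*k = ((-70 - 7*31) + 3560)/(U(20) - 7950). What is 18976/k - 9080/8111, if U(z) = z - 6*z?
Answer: -9912112957240/26547303 ≈ -3.7338e+5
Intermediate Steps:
U(z) = -5*z
k = -3273/64400 (k = (((-70 - 7*31) + 3560)/(-5*20 - 7950))/8 = (((-70 - 217) + 3560)/(-100 - 7950))/8 = ((-287 + 3560)/(-8050))/8 = (3273*(-1/8050))/8 = (⅛)*(-3273/8050) = -3273/64400 ≈ -0.050823)
18976/k - 9080/8111 = 18976/(-3273/64400) - 9080/8111 = 18976*(-64400/3273) - 9080*1/8111 = -1222054400/3273 - 9080/8111 = -9912112957240/26547303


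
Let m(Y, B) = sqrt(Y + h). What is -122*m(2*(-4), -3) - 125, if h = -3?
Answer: -125 - 122*I*sqrt(11) ≈ -125.0 - 404.63*I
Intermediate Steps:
m(Y, B) = sqrt(-3 + Y) (m(Y, B) = sqrt(Y - 3) = sqrt(-3 + Y))
-122*m(2*(-4), -3) - 125 = -122*sqrt(-3 + 2*(-4)) - 125 = -122*sqrt(-3 - 8) - 125 = -122*I*sqrt(11) - 125 = -125 - 122*I*sqrt(11)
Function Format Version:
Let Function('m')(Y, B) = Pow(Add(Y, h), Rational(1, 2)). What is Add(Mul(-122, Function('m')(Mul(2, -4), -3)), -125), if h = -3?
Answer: Add(-125, Mul(-122, I, Pow(11, Rational(1, 2)))) ≈ Add(-125.00, Mul(-404.63, I))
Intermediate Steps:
Function('m')(Y, B) = Pow(Add(-3, Y), Rational(1, 2)) (Function('m')(Y, B) = Pow(Add(Y, -3), Rational(1, 2)) = Pow(Add(-3, Y), Rational(1, 2)))
Add(Mul(-122, Function('m')(Mul(2, -4), -3)), -125) = Add(Mul(-122, Pow(Add(-3, Mul(2, -4)), Rational(1, 2))), -125) = Add(Mul(-122, Pow(Add(-3, -8), Rational(1, 2))), -125) = Add(Mul(-122, Pow(-11, Rational(1, 2))), -125) = Add(Mul(-122, Mul(I, Pow(11, Rational(1, 2)))), -125) = Add(Mul(-122, I, Pow(11, Rational(1, 2))), -125) = Add(-125, Mul(-122, I, Pow(11, Rational(1, 2))))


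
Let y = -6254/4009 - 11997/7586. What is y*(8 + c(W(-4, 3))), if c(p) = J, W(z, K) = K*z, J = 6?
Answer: -668771719/15206137 ≈ -43.980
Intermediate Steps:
c(p) = 6
y = -95538817/30412274 (y = -6254*1/4009 - 11997*1/7586 = -6254/4009 - 11997/7586 = -95538817/30412274 ≈ -3.1415)
y*(8 + c(W(-4, 3))) = -95538817*(8 + 6)/30412274 = -95538817/30412274*14 = -668771719/15206137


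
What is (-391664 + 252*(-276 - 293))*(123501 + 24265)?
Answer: -79062493832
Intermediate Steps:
(-391664 + 252*(-276 - 293))*(123501 + 24265) = (-391664 + 252*(-569))*147766 = (-391664 - 143388)*147766 = -535052*147766 = -79062493832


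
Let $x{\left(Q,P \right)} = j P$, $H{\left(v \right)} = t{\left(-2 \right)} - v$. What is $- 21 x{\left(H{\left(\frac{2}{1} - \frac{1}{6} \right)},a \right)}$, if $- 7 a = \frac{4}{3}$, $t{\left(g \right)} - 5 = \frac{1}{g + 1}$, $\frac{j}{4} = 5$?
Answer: $80$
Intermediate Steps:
$j = 20$ ($j = 4 \cdot 5 = 20$)
$t{\left(g \right)} = 5 + \frac{1}{1 + g}$ ($t{\left(g \right)} = 5 + \frac{1}{g + 1} = 5 + \frac{1}{1 + g}$)
$H{\left(v \right)} = 4 - v$ ($H{\left(v \right)} = \frac{6 + 5 \left(-2\right)}{1 - 2} - v = \frac{6 - 10}{-1} - v = \left(-1\right) \left(-4\right) - v = 4 - v$)
$a = - \frac{4}{21}$ ($a = - \frac{4 \cdot \frac{1}{3}}{7} = \left(- \frac{1}{7}\right) \frac{4}{3} = - \frac{4}{21} \approx -0.19048$)
$x{\left(Q,P \right)} = 20 P$
$- 21 x{\left(H{\left(\frac{2}{1} - \frac{1}{6} \right)},a \right)} = - 21 \cdot 20 \left(- \frac{4}{21}\right) = \left(-21\right) \left(- \frac{80}{21}\right) = 80$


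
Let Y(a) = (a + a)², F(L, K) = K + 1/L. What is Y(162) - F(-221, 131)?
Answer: 23170746/221 ≈ 1.0485e+5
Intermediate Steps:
Y(a) = 4*a² (Y(a) = (2*a)² = 4*a²)
Y(162) - F(-221, 131) = 4*162² - (131 + 1/(-221)) = 4*26244 - (131 - 1/221) = 104976 - 1*28950/221 = 104976 - 28950/221 = 23170746/221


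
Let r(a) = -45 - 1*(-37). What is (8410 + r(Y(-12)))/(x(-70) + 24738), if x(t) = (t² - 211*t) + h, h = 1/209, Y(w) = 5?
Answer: 1756018/9281273 ≈ 0.18920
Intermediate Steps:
r(a) = -8 (r(a) = -45 + 37 = -8)
h = 1/209 ≈ 0.0047847
x(t) = 1/209 + t² - 211*t (x(t) = (t² - 211*t) + 1/209 = 1/209 + t² - 211*t)
(8410 + r(Y(-12)))/(x(-70) + 24738) = (8410 - 8)/((1/209 + (-70)² - 211*(-70)) + 24738) = 8402/((1/209 + 4900 + 14770) + 24738) = 8402/(4111031/209 + 24738) = 8402/(9281273/209) = 8402*(209/9281273) = 1756018/9281273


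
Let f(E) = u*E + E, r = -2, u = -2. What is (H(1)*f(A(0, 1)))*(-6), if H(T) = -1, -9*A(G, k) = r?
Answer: -4/3 ≈ -1.3333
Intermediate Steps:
A(G, k) = 2/9 (A(G, k) = -1/9*(-2) = 2/9)
f(E) = -E (f(E) = -2*E + E = -E)
(H(1)*f(A(0, 1)))*(-6) = -(-1)*2/9*(-6) = -1*(-2/9)*(-6) = (2/9)*(-6) = -4/3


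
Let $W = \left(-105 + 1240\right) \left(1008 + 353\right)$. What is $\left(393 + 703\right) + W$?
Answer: $1545831$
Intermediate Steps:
$W = 1544735$ ($W = 1135 \cdot 1361 = 1544735$)
$\left(393 + 703\right) + W = \left(393 + 703\right) + 1544735 = 1096 + 1544735 = 1545831$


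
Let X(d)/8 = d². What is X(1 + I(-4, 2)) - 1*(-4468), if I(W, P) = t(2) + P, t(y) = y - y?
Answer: 4540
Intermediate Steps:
t(y) = 0
I(W, P) = P (I(W, P) = 0 + P = P)
X(d) = 8*d²
X(1 + I(-4, 2)) - 1*(-4468) = 8*(1 + 2)² - 1*(-4468) = 8*3² + 4468 = 8*9 + 4468 = 72 + 4468 = 4540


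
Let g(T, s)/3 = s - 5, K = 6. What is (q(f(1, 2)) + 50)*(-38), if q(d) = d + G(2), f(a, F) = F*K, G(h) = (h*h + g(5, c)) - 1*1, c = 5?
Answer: -2470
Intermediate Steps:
g(T, s) = -15 + 3*s (g(T, s) = 3*(s - 5) = 3*(-5 + s) = -15 + 3*s)
G(h) = -1 + h² (G(h) = (h*h + (-15 + 3*5)) - 1*1 = (h² + (-15 + 15)) - 1 = (h² + 0) - 1 = h² - 1 = -1 + h²)
f(a, F) = 6*F (f(a, F) = F*6 = 6*F)
q(d) = 3 + d (q(d) = d + (-1 + 2²) = d + (-1 + 4) = d + 3 = 3 + d)
(q(f(1, 2)) + 50)*(-38) = ((3 + 6*2) + 50)*(-38) = ((3 + 12) + 50)*(-38) = (15 + 50)*(-38) = 65*(-38) = -2470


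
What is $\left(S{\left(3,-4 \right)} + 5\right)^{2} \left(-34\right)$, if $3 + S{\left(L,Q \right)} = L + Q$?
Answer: $-34$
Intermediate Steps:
$S{\left(L,Q \right)} = -3 + L + Q$ ($S{\left(L,Q \right)} = -3 + \left(L + Q\right) = -3 + L + Q$)
$\left(S{\left(3,-4 \right)} + 5\right)^{2} \left(-34\right) = \left(\left(-3 + 3 - 4\right) + 5\right)^{2} \left(-34\right) = \left(-4 + 5\right)^{2} \left(-34\right) = 1^{2} \left(-34\right) = 1 \left(-34\right) = -34$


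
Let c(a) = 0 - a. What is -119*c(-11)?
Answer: -1309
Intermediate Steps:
c(a) = -a
-119*c(-11) = -(-119)*(-11) = -119*11 = -1309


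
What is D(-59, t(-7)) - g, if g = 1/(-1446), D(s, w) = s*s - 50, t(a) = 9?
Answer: 4961227/1446 ≈ 3431.0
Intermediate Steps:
D(s, w) = -50 + s**2 (D(s, w) = s**2 - 50 = -50 + s**2)
g = -1/1446 ≈ -0.00069156
D(-59, t(-7)) - g = (-50 + (-59)**2) - 1*(-1/1446) = (-50 + 3481) + 1/1446 = 3431 + 1/1446 = 4961227/1446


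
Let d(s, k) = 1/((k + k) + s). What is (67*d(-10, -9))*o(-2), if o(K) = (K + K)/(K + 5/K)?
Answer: -134/63 ≈ -2.1270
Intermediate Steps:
o(K) = 2*K/(K + 5/K) (o(K) = (2*K)/(K + 5/K) = 2*K/(K + 5/K))
d(s, k) = 1/(s + 2*k) (d(s, k) = 1/(2*k + s) = 1/(s + 2*k))
(67*d(-10, -9))*o(-2) = (67/(-10 + 2*(-9)))*(2*(-2)**2/(5 + (-2)**2)) = (67/(-10 - 18))*(2*4/(5 + 4)) = (67/(-28))*(2*4/9) = (67*(-1/28))*(2*4*(1/9)) = -67/28*8/9 = -134/63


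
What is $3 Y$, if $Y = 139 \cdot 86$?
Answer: $35862$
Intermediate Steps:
$Y = 11954$
$3 Y = 3 \cdot 11954 = 35862$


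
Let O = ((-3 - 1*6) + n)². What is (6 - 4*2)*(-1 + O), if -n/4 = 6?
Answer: -2176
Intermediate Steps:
n = -24 (n = -4*6 = -24)
O = 1089 (O = ((-3 - 1*6) - 24)² = ((-3 - 6) - 24)² = (-9 - 24)² = (-33)² = 1089)
(6 - 4*2)*(-1 + O) = (6 - 4*2)*(-1 + 1089) = (6 - 8)*1088 = -2*1088 = -2176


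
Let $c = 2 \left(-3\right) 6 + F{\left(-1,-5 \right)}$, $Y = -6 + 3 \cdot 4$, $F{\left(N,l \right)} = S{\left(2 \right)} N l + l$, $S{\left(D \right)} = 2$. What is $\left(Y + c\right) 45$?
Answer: $-1125$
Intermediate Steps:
$F{\left(N,l \right)} = l + 2 N l$ ($F{\left(N,l \right)} = 2 N l + l = l + 2 N l$)
$Y = 6$ ($Y = -6 + 12 = 6$)
$c = -31$ ($c = 2 \left(-3\right) 6 - 5 \left(1 + 2 \left(-1\right)\right) = \left(-6\right) 6 - 5 \left(1 - 2\right) = -36 - -5 = -36 + 5 = -31$)
$\left(Y + c\right) 45 = \left(6 - 31\right) 45 = \left(-25\right) 45 = -1125$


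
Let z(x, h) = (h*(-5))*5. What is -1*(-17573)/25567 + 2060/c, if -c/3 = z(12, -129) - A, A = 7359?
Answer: 135304183/158540967 ≈ 0.85343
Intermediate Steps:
z(x, h) = -25*h (z(x, h) = -5*h*5 = -25*h)
c = 12402 (c = -3*(-25*(-129) - 1*7359) = -3*(3225 - 7359) = -3*(-4134) = 12402)
-1*(-17573)/25567 + 2060/c = -1*(-17573)/25567 + 2060/12402 = 17573*(1/25567) + 2060*(1/12402) = 17573/25567 + 1030/6201 = 135304183/158540967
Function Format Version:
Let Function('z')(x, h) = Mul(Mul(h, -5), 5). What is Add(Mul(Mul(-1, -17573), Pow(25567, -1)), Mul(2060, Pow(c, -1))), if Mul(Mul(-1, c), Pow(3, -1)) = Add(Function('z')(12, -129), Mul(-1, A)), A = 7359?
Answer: Rational(135304183, 158540967) ≈ 0.85343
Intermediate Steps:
Function('z')(x, h) = Mul(-25, h) (Function('z')(x, h) = Mul(Mul(-5, h), 5) = Mul(-25, h))
c = 12402 (c = Mul(-3, Add(Mul(-25, -129), Mul(-1, 7359))) = Mul(-3, Add(3225, -7359)) = Mul(-3, -4134) = 12402)
Add(Mul(Mul(-1, -17573), Pow(25567, -1)), Mul(2060, Pow(c, -1))) = Add(Mul(Mul(-1, -17573), Pow(25567, -1)), Mul(2060, Pow(12402, -1))) = Add(Mul(17573, Rational(1, 25567)), Mul(2060, Rational(1, 12402))) = Add(Rational(17573, 25567), Rational(1030, 6201)) = Rational(135304183, 158540967)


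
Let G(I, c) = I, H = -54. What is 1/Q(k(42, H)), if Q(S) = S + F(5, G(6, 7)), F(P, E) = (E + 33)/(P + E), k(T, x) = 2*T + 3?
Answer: 11/996 ≈ 0.011044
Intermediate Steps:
k(T, x) = 3 + 2*T
F(P, E) = (33 + E)/(E + P)
Q(S) = 39/11 + S (Q(S) = S + (33 + 6)/(6 + 5) = S + 39/11 = 39/11 + S)
1/Q(k(42, H)) = 1/(39/11 + (3 + 2*42)) = 1/(39/11 + (3 + 84)) = 1/(39/11 + 87) = 1/(996/11) = 11/996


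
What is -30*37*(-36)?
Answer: 39960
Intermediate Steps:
-30*37*(-36) = -1110*(-36) = 39960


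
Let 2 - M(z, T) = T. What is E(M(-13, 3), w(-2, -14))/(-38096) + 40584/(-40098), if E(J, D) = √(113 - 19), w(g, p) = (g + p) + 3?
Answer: -6764/6683 - √94/38096 ≈ -1.0124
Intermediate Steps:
M(z, T) = 2 - T
w(g, p) = 3 + g + p
E(J, D) = √94
E(M(-13, 3), w(-2, -14))/(-38096) + 40584/(-40098) = √94/(-38096) + 40584/(-40098) = √94*(-1/38096) + 40584*(-1/40098) = -√94/38096 - 6764/6683 = -6764/6683 - √94/38096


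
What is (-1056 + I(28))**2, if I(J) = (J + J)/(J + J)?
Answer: 1113025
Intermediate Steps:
I(J) = 1 (I(J) = (2*J)/((2*J)) = (2*J)*(1/(2*J)) = 1)
(-1056 + I(28))**2 = (-1056 + 1)**2 = (-1055)**2 = 1113025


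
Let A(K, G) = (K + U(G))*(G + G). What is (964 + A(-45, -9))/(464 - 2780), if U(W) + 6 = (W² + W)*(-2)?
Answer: -2237/1158 ≈ -1.9318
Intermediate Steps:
U(W) = -6 - 2*W - 2*W² (U(W) = -6 + (W² + W)*(-2) = -6 + (W + W²)*(-2) = -6 + (-2*W - 2*W²) = -6 - 2*W - 2*W²)
A(K, G) = 2*G*(-6 + K - 2*G - 2*G²) (A(K, G) = (K + (-6 - 2*G - 2*G²))*(G + G) = (-6 + K - 2*G - 2*G²)*(2*G) = 2*G*(-6 + K - 2*G - 2*G²))
(964 + A(-45, -9))/(464 - 2780) = (964 + 2*(-9)*(-6 - 45 - 2*(-9) - 2*(-9)²))/(464 - 2780) = (964 + 2*(-9)*(-6 - 45 + 18 - 2*81))/(-2316) = (964 + 2*(-9)*(-6 - 45 + 18 - 162))*(-1/2316) = (964 + 2*(-9)*(-195))*(-1/2316) = (964 + 3510)*(-1/2316) = 4474*(-1/2316) = -2237/1158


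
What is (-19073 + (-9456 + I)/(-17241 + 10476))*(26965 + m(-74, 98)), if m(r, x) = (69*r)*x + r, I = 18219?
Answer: 20366306758392/2255 ≈ 9.0316e+9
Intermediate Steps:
m(r, x) = r + 69*r*x (m(r, x) = 69*r*x + r = r + 69*r*x)
(-19073 + (-9456 + I)/(-17241 + 10476))*(26965 + m(-74, 98)) = (-19073 + (-9456 + 18219)/(-17241 + 10476))*(26965 - 74*(1 + 69*98)) = (-19073 + 8763/(-6765))*(26965 - 74*(1 + 6762)) = (-19073 + 8763*(-1/6765))*(26965 - 74*6763) = (-19073 - 2921/2255)*(26965 - 500462) = -43012536/2255*(-473497) = 20366306758392/2255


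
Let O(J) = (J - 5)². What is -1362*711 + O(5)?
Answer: -968382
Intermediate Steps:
O(J) = (-5 + J)²
-1362*711 + O(5) = -1362*711 + (-5 + 5)² = -968382 + 0² = -968382 + 0 = -968382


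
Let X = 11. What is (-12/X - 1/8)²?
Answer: 11449/7744 ≈ 1.4784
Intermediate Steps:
(-12/X - 1/8)² = (-12/11 - 1/8)² = (-12*1/11 - 1*⅛)² = (-12/11 - ⅛)² = (-107/88)² = 11449/7744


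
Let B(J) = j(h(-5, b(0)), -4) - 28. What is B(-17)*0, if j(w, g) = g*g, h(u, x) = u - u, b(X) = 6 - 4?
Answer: 0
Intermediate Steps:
b(X) = 2
h(u, x) = 0
j(w, g) = g²
B(J) = -12 (B(J) = (-4)² - 28 = 16 - 28 = -12)
B(-17)*0 = -12*0 = 0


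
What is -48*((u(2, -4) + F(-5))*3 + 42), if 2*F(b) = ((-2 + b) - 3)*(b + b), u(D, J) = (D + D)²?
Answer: -11520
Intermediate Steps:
u(D, J) = 4*D² (u(D, J) = (2*D)² = 4*D²)
F(b) = b*(-5 + b) (F(b) = (((-2 + b) - 3)*(b + b))/2 = ((-5 + b)*(2*b))/2 = (2*b*(-5 + b))/2 = b*(-5 + b))
-48*((u(2, -4) + F(-5))*3 + 42) = -48*((4*2² - 5*(-5 - 5))*3 + 42) = -48*((4*4 - 5*(-10))*3 + 42) = -48*((16 + 50)*3 + 42) = -48*(66*3 + 42) = -48*(198 + 42) = -48*240 = -11520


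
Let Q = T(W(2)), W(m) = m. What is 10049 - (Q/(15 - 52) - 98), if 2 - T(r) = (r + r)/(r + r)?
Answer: 375440/37 ≈ 10147.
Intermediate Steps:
T(r) = 1 (T(r) = 2 - (r + r)/(r + r) = 2 - 2*r/(2*r) = 2 - 2*r*1/(2*r) = 2 - 1*1 = 2 - 1 = 1)
Q = 1
10049 - (Q/(15 - 52) - 98) = 10049 - (1/(15 - 52) - 98) = 10049 - (1/(-37) - 98) = 10049 - (-1/37*1 - 98) = 10049 - (-1/37 - 98) = 10049 - 1*(-3627/37) = 10049 + 3627/37 = 375440/37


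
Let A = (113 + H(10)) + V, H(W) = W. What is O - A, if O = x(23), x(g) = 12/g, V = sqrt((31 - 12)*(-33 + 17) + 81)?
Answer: -2817/23 - I*sqrt(223) ≈ -122.48 - 14.933*I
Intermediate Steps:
V = I*sqrt(223) (V = sqrt(19*(-16) + 81) = sqrt(-304 + 81) = sqrt(-223) = I*sqrt(223) ≈ 14.933*I)
O = 12/23 ≈ 0.52174
A = 123 + I*sqrt(223) (A = (113 + 10) + I*sqrt(223) = 123 + I*sqrt(223) ≈ 123.0 + 14.933*I)
O - A = 12/23 - (123 + I*sqrt(223)) = 12/23 + (-123 - I*sqrt(223)) = -2817/23 - I*sqrt(223)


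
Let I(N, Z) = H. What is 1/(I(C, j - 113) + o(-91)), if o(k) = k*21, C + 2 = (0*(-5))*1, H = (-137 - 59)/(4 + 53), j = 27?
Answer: -57/109123 ≈ -0.00052235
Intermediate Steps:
H = -196/57 ≈ -3.4386
C = -2 (C = -2 + (0*(-5))*1 = -2 + 0*1 = -2 + 0 = -2)
o(k) = 21*k
I(N, Z) = -196/57
1/(I(C, j - 113) + o(-91)) = 1/(-196/57 + 21*(-91)) = 1/(-196/57 - 1911) = 1/(-109123/57) = -57/109123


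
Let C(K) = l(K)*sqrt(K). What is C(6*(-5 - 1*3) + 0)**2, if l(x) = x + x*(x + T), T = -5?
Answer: -299040768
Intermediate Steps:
l(x) = x + x*(-5 + x) (l(x) = x + x*(x - 5) = x + x*(-5 + x))
C(K) = K**(3/2)*(-4 + K) (C(K) = (K*(-4 + K))*sqrt(K) = K**(3/2)*(-4 + K))
C(6*(-5 - 1*3) + 0)**2 = ((6*(-5 - 1*3) + 0)**(3/2)*(-4 + (6*(-5 - 1*3) + 0)))**2 = ((6*(-5 - 3) + 0)**(3/2)*(-4 + (6*(-5 - 3) + 0)))**2 = ((6*(-8) + 0)**(3/2)*(-4 + (6*(-8) + 0)))**2 = ((-48 + 0)**(3/2)*(-4 + (-48 + 0)))**2 = ((-48)**(3/2)*(-4 - 48))**2 = (-192*I*sqrt(3)*(-52))**2 = (9984*I*sqrt(3))**2 = -299040768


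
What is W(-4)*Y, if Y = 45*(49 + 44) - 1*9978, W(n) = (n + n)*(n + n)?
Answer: -370752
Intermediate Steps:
W(n) = 4*n**2 (W(n) = (2*n)*(2*n) = 4*n**2)
Y = -5793 (Y = 45*93 - 9978 = 4185 - 9978 = -5793)
W(-4)*Y = (4*(-4)**2)*(-5793) = (4*16)*(-5793) = 64*(-5793) = -370752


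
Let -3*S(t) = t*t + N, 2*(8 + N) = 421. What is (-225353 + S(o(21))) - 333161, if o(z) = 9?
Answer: -1117217/2 ≈ -5.5861e+5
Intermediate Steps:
N = 405/2 (N = -8 + (½)*421 = -8 + 421/2 = 405/2 ≈ 202.50)
S(t) = -135/2 - t²/3 (S(t) = -(t*t + 405/2)/3 = -(t² + 405/2)/3 = -(405/2 + t²)/3 = -135/2 - t²/3)
(-225353 + S(o(21))) - 333161 = (-225353 + (-135/2 - ⅓*9²)) - 333161 = (-225353 + (-135/2 - ⅓*81)) - 333161 = (-225353 + (-135/2 - 27)) - 333161 = (-225353 - 189/2) - 333161 = -450895/2 - 333161 = -1117217/2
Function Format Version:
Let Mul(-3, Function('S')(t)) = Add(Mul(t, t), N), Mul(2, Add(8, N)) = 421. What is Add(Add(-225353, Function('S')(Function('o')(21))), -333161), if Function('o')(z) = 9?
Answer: Rational(-1117217, 2) ≈ -5.5861e+5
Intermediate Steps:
N = Rational(405, 2) (N = Add(-8, Mul(Rational(1, 2), 421)) = Add(-8, Rational(421, 2)) = Rational(405, 2) ≈ 202.50)
Function('S')(t) = Add(Rational(-135, 2), Mul(Rational(-1, 3), Pow(t, 2))) (Function('S')(t) = Mul(Rational(-1, 3), Add(Mul(t, t), Rational(405, 2))) = Mul(Rational(-1, 3), Add(Pow(t, 2), Rational(405, 2))) = Mul(Rational(-1, 3), Add(Rational(405, 2), Pow(t, 2))) = Add(Rational(-135, 2), Mul(Rational(-1, 3), Pow(t, 2))))
Add(Add(-225353, Function('S')(Function('o')(21))), -333161) = Add(Add(-225353, Add(Rational(-135, 2), Mul(Rational(-1, 3), Pow(9, 2)))), -333161) = Add(Add(-225353, Add(Rational(-135, 2), Mul(Rational(-1, 3), 81))), -333161) = Add(Add(-225353, Add(Rational(-135, 2), -27)), -333161) = Add(Add(-225353, Rational(-189, 2)), -333161) = Add(Rational(-450895, 2), -333161) = Rational(-1117217, 2)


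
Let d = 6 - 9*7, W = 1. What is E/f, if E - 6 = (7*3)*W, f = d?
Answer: -9/19 ≈ -0.47368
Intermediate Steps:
d = -57 (d = 6 - 63 = -57)
f = -57
E = 27 (E = 6 + (7*3)*1 = 6 + 21*1 = 6 + 21 = 27)
E/f = 27/(-57) = 27*(-1/57) = -9/19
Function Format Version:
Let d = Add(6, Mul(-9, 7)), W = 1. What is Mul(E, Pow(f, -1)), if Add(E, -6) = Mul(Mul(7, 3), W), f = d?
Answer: Rational(-9, 19) ≈ -0.47368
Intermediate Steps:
d = -57 (d = Add(6, -63) = -57)
f = -57
E = 27 (E = Add(6, Mul(Mul(7, 3), 1)) = Add(6, Mul(21, 1)) = Add(6, 21) = 27)
Mul(E, Pow(f, -1)) = Mul(27, Pow(-57, -1)) = Mul(27, Rational(-1, 57)) = Rational(-9, 19)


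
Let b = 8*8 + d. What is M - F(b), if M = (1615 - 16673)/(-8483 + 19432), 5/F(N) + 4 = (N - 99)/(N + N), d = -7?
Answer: -209659/908767 ≈ -0.23071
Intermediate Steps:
b = 57 (b = 8*8 - 7 = 64 - 7 = 57)
F(N) = 5/(-4 + (-99 + N)/(2*N)) (F(N) = 5/(-4 + (N - 99)/(N + N)) = 5/(-4 + (-99 + N)/((2*N))) = 5/(-4 + (1/(2*N))*(-99 + N)) = 5/(-4 + (-99 + N)/(2*N)))
M = -15058/10949 ≈ -1.3753
M - F(b) = -15058/10949 - (-10)*57/(99 + 7*57) = -15058/10949 - (-10)*57/(99 + 399) = -15058/10949 - (-10)*57/498 = -15058/10949 - 1*(-95/83) = -15058/10949 + 95/83 = -209659/908767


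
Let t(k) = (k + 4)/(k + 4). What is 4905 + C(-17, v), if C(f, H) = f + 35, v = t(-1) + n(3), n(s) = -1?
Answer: 4923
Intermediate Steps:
t(k) = 1 (t(k) = (4 + k)/(4 + k) = 1)
v = 0 (v = 1 - 1 = 0)
C(f, H) = 35 + f
4905 + C(-17, v) = 4905 + (35 - 17) = 4905 + 18 = 4923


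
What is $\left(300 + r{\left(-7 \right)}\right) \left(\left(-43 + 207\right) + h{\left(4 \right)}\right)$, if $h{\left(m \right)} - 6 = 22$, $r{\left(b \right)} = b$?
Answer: $56256$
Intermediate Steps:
$h{\left(m \right)} = 28$ ($h{\left(m \right)} = 6 + 22 = 28$)
$\left(300 + r{\left(-7 \right)}\right) \left(\left(-43 + 207\right) + h{\left(4 \right)}\right) = \left(300 - 7\right) \left(\left(-43 + 207\right) + 28\right) = 293 \left(164 + 28\right) = 293 \cdot 192 = 56256$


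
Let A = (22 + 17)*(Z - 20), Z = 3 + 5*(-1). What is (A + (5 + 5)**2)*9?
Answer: -6822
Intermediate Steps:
Z = -2 (Z = 3 - 5 = -2)
A = -858 (A = (22 + 17)*(-2 - 20) = 39*(-22) = -858)
(A + (5 + 5)**2)*9 = (-858 + (5 + 5)**2)*9 = (-858 + 10**2)*9 = (-858 + 100)*9 = -758*9 = -6822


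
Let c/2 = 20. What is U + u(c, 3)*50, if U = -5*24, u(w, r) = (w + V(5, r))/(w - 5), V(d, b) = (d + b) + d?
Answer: -310/7 ≈ -44.286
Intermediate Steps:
c = 40 (c = 2*20 = 40)
V(d, b) = b + 2*d (V(d, b) = (b + d) + d = b + 2*d)
u(w, r) = (10 + r + w)/(-5 + w) (u(w, r) = (w + (r + 2*5))/(w - 5) = (w + (r + 10))/(-5 + w) = (w + (10 + r))/(-5 + w) = (10 + r + w)/(-5 + w))
U = -120
U + u(c, 3)*50 = -120 + ((10 + 3 + 40)/(-5 + 40))*50 = -120 + (53/35)*50 = -120 + 530/7 = -310/7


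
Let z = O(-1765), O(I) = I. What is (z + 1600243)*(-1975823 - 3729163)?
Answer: -9119294611308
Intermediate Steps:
z = -1765
(z + 1600243)*(-1975823 - 3729163) = (-1765 + 1600243)*(-1975823 - 3729163) = 1598478*(-5704986) = -9119294611308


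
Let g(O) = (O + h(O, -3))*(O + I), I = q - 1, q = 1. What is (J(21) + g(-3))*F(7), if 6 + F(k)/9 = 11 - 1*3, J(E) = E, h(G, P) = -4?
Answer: 756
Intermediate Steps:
I = 0 (I = 1 - 1 = 0)
F(k) = 18 (F(k) = -54 + 9*(11 - 1*3) = -54 + 9*(11 - 3) = -54 + 9*8 = -54 + 72 = 18)
g(O) = O*(-4 + O) (g(O) = (O - 4)*(O + 0) = (-4 + O)*O = O*(-4 + O))
(J(21) + g(-3))*F(7) = (21 - 3*(-4 - 3))*18 = (21 - 3*(-7))*18 = (21 + 21)*18 = 42*18 = 756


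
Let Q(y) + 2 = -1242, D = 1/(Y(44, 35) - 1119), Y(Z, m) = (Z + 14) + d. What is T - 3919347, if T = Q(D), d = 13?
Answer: -3920591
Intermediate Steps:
Y(Z, m) = 27 + Z (Y(Z, m) = (Z + 14) + 13 = (14 + Z) + 13 = 27 + Z)
D = -1/1048 (D = 1/((27 + 44) - 1119) = 1/(71 - 1119) = 1/(-1048) = -1/1048 ≈ -0.00095420)
Q(y) = -1244 (Q(y) = -2 - 1242 = -1244)
T = -1244
T - 3919347 = -1244 - 3919347 = -3920591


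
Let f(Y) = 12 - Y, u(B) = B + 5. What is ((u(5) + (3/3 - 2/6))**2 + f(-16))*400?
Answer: 510400/9 ≈ 56711.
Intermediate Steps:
u(B) = 5 + B
((u(5) + (3/3 - 2/6))**2 + f(-16))*400 = (((5 + 5) + (3/3 - 2/6))**2 + (12 - 1*(-16)))*400 = ((10 + (3*(1/3) - 2*1/6))**2 + (12 + 16))*400 = ((10 + (1 - 1/3))**2 + 28)*400 = ((10 + 2/3)**2 + 28)*400 = ((32/3)**2 + 28)*400 = (1024/9 + 28)*400 = (1276/9)*400 = 510400/9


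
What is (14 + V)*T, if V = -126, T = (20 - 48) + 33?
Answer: -560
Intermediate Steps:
T = 5 (T = -28 + 33 = 5)
(14 + V)*T = (14 - 126)*5 = -112*5 = -560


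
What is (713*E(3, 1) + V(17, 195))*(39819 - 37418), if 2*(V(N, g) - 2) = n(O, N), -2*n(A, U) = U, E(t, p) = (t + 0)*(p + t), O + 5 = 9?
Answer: 82150215/4 ≈ 2.0538e+7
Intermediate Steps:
O = 4 (O = -5 + 9 = 4)
E(t, p) = t*(p + t)
n(A, U) = -U/2
V(N, g) = 2 - N/4 (V(N, g) = 2 + (-N/2)/2 = 2 - N/4)
(713*E(3, 1) + V(17, 195))*(39819 - 37418) = (713*(3*(1 + 3)) + (2 - ¼*17))*(39819 - 37418) = (713*(3*4) + (2 - 17/4))*2401 = (713*12 - 9/4)*2401 = (8556 - 9/4)*2401 = (34215/4)*2401 = 82150215/4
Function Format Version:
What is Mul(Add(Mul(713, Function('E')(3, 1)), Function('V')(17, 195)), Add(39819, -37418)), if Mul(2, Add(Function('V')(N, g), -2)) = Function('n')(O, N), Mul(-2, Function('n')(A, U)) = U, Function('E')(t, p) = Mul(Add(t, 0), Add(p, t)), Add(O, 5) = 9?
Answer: Rational(82150215, 4) ≈ 2.0538e+7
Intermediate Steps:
O = 4 (O = Add(-5, 9) = 4)
Function('E')(t, p) = Mul(t, Add(p, t))
Function('n')(A, U) = Mul(Rational(-1, 2), U)
Function('V')(N, g) = Add(2, Mul(Rational(-1, 4), N)) (Function('V')(N, g) = Add(2, Mul(Rational(1, 2), Mul(Rational(-1, 2), N))) = Add(2, Mul(Rational(-1, 4), N)))
Mul(Add(Mul(713, Function('E')(3, 1)), Function('V')(17, 195)), Add(39819, -37418)) = Mul(Add(Mul(713, Mul(3, Add(1, 3))), Add(2, Mul(Rational(-1, 4), 17))), Add(39819, -37418)) = Mul(Add(Mul(713, Mul(3, 4)), Add(2, Rational(-17, 4))), 2401) = Mul(Add(Mul(713, 12), Rational(-9, 4)), 2401) = Mul(Add(8556, Rational(-9, 4)), 2401) = Mul(Rational(34215, 4), 2401) = Rational(82150215, 4)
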